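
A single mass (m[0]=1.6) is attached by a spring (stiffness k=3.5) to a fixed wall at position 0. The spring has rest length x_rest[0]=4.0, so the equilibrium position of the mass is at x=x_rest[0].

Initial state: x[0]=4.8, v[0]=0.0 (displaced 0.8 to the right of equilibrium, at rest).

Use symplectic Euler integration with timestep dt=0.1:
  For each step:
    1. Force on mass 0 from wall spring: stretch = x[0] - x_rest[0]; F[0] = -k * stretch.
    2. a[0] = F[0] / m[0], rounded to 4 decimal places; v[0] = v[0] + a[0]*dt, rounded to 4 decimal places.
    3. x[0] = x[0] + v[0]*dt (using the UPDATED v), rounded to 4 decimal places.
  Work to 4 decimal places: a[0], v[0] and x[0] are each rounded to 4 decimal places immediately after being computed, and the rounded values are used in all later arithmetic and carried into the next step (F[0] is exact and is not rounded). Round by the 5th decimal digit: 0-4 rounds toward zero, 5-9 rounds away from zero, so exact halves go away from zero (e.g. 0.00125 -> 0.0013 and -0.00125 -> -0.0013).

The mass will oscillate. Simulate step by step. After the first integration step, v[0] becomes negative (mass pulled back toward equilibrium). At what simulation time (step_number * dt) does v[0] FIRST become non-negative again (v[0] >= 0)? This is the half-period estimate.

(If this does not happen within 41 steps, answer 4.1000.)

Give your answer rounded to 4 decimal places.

Answer: 2.2000

Derivation:
Step 0: x=[4.8000] v=[0.0000]
Step 1: x=[4.7825] v=[-0.1750]
Step 2: x=[4.7479] v=[-0.3462]
Step 3: x=[4.6969] v=[-0.5098]
Step 4: x=[4.6307] v=[-0.6623]
Step 5: x=[4.5507] v=[-0.8003]
Step 6: x=[4.4586] v=[-0.9208]
Step 7: x=[4.3565] v=[-1.0211]
Step 8: x=[4.2466] v=[-1.0991]
Step 9: x=[4.1313] v=[-1.1530]
Step 10: x=[4.0131] v=[-1.1817]
Step 11: x=[3.8946] v=[-1.1846]
Step 12: x=[3.7785] v=[-1.1615]
Step 13: x=[3.6672] v=[-1.1131]
Step 14: x=[3.5632] v=[-1.0403]
Step 15: x=[3.4687] v=[-0.9448]
Step 16: x=[3.3858] v=[-0.8286]
Step 17: x=[3.3164] v=[-0.6942]
Step 18: x=[3.2619] v=[-0.5447]
Step 19: x=[3.2236] v=[-0.3832]
Step 20: x=[3.2023] v=[-0.2134]
Step 21: x=[3.1984] v=[-0.0389]
Step 22: x=[3.2121] v=[0.1365]
First v>=0 after going negative at step 22, time=2.2000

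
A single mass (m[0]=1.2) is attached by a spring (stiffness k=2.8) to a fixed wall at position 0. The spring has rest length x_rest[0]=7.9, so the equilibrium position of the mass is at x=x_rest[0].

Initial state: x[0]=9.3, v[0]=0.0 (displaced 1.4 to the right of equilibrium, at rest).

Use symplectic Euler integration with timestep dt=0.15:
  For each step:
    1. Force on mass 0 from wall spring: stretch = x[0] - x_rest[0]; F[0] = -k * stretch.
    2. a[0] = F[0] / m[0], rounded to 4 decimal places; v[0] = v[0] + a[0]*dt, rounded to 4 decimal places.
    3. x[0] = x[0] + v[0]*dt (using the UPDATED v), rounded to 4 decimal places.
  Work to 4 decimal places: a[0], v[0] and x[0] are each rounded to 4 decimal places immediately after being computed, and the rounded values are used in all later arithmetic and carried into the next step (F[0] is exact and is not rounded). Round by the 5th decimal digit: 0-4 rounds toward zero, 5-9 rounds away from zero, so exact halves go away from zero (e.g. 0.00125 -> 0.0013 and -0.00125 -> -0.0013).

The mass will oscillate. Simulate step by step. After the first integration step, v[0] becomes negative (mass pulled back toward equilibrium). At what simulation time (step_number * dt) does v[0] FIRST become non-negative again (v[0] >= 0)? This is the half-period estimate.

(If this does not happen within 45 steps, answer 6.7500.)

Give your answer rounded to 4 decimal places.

Answer: 2.1000

Derivation:
Step 0: x=[9.3000] v=[0.0000]
Step 1: x=[9.2265] v=[-0.4900]
Step 2: x=[9.0834] v=[-0.9543]
Step 3: x=[8.8781] v=[-1.3685]
Step 4: x=[8.6215] v=[-1.7108]
Step 5: x=[8.3270] v=[-1.9633]
Step 6: x=[8.0101] v=[-2.1127]
Step 7: x=[7.6874] v=[-2.1512]
Step 8: x=[7.3759] v=[-2.0768]
Step 9: x=[7.0919] v=[-1.8934]
Step 10: x=[6.8503] v=[-1.6106]
Step 11: x=[6.6638] v=[-1.2432]
Step 12: x=[6.5422] v=[-0.8105]
Step 13: x=[6.4919] v=[-0.3353]
Step 14: x=[6.5155] v=[0.1575]
First v>=0 after going negative at step 14, time=2.1000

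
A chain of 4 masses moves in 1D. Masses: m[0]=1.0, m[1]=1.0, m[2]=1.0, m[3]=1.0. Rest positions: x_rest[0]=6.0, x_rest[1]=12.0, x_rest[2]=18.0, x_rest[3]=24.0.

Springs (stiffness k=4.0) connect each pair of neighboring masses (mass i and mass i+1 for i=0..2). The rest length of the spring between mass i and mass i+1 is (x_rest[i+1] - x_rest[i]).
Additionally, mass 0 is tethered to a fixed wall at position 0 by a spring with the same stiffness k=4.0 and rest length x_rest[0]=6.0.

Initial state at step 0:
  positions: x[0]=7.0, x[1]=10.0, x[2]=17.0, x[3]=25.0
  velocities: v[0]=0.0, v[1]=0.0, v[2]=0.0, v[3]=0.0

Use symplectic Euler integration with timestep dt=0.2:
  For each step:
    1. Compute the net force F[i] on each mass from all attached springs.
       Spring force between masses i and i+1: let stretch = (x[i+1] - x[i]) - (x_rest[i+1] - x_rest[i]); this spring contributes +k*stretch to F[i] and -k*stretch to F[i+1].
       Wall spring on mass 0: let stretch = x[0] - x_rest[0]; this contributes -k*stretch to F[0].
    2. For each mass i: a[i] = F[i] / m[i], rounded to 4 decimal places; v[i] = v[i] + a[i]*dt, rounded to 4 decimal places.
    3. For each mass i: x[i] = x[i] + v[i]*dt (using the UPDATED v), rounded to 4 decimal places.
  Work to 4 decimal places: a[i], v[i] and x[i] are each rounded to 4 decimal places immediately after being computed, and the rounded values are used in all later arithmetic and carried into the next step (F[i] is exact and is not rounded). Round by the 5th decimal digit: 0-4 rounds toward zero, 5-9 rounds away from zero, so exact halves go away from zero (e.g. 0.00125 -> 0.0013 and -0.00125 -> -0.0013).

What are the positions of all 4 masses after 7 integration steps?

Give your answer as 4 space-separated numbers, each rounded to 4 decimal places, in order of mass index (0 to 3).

Answer: 6.9316 11.9960 18.4034 22.9013

Derivation:
Step 0: x=[7.0000 10.0000 17.0000 25.0000] v=[0.0000 0.0000 0.0000 0.0000]
Step 1: x=[6.3600 10.6400 17.1600 24.6800] v=[-3.2000 3.2000 0.8000 -1.6000]
Step 2: x=[5.3872 11.6384 17.4800 24.1168] v=[-4.8640 4.9920 1.6000 -2.8160]
Step 3: x=[4.5526 12.5713 17.9272 23.4517] v=[-4.1728 4.6643 2.2362 -3.3254]
Step 4: x=[4.2726 13.0781 18.4014 22.8627] v=[-1.3999 2.5341 2.3711 -2.9450]
Step 5: x=[4.7179 13.0278 18.7377 22.5199] v=[2.2264 -0.2517 1.6815 -1.7140]
Step 6: x=[5.7379 12.5615 18.7656 22.5319] v=[5.1000 -2.3317 0.1393 0.0602]
Step 7: x=[6.9316 11.9960 18.4034 22.9013] v=[5.9686 -2.8273 -1.8109 1.8472]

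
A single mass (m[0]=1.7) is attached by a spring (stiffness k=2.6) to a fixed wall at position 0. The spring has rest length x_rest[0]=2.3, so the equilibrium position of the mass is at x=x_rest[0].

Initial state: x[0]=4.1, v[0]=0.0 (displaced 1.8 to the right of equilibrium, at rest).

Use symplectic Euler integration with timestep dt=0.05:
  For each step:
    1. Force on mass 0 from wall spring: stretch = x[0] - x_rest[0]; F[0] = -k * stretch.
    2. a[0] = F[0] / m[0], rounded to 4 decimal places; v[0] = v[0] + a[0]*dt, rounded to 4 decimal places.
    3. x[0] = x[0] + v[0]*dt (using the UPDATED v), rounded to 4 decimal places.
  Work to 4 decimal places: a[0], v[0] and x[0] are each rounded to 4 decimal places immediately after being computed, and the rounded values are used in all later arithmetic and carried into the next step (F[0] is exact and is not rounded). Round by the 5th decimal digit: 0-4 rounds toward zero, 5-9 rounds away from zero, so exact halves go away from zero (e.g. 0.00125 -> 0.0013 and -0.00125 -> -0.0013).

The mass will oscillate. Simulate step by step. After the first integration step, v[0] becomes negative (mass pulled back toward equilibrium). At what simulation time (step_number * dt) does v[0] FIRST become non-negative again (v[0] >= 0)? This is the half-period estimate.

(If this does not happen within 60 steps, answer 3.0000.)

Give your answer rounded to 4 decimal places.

Answer: 2.5500

Derivation:
Step 0: x=[4.1000] v=[0.0000]
Step 1: x=[4.0931] v=[-0.1376]
Step 2: x=[4.0794] v=[-0.2747]
Step 3: x=[4.0589] v=[-0.4108]
Step 4: x=[4.0316] v=[-0.5453]
Step 5: x=[3.9977] v=[-0.6777]
Step 6: x=[3.9573] v=[-0.8075]
Step 7: x=[3.9106] v=[-0.9342]
Step 8: x=[3.8577] v=[-1.0574]
Step 9: x=[3.7989] v=[-1.1765]
Step 10: x=[3.7343] v=[-1.2911]
Step 11: x=[3.6643] v=[-1.4008]
Step 12: x=[3.5890] v=[-1.5051]
Step 13: x=[3.5088] v=[-1.6037]
Step 14: x=[3.4240] v=[-1.6961]
Step 15: x=[3.3349] v=[-1.7821]
Step 16: x=[3.2418] v=[-1.8612]
Step 17: x=[3.1451] v=[-1.9332]
Step 18: x=[3.0452] v=[-1.9978]
Step 19: x=[2.9425] v=[-2.0548]
Step 20: x=[2.8373] v=[-2.1039]
Step 21: x=[2.7301] v=[-2.1450]
Step 22: x=[2.6212] v=[-2.1779]
Step 23: x=[2.5111] v=[-2.2025]
Step 24: x=[2.4002] v=[-2.2186]
Step 25: x=[2.2889] v=[-2.2263]
Step 26: x=[2.1776] v=[-2.2255]
Step 27: x=[2.0668] v=[-2.2161]
Step 28: x=[1.9569] v=[-2.1983]
Step 29: x=[1.8483] v=[-2.1721]
Step 30: x=[1.7414] v=[-2.1376]
Step 31: x=[1.6367] v=[-2.0949]
Step 32: x=[1.5345] v=[-2.0442]
Step 33: x=[1.4352] v=[-1.9857]
Step 34: x=[1.3392] v=[-1.9196]
Step 35: x=[1.2469] v=[-1.8461]
Step 36: x=[1.1586] v=[-1.7656]
Step 37: x=[1.0747] v=[-1.6783]
Step 38: x=[0.9955] v=[-1.5846]
Step 39: x=[0.9213] v=[-1.4848]
Step 40: x=[0.8523] v=[-1.3794]
Step 41: x=[0.7889] v=[-1.2687]
Step 42: x=[0.7312] v=[-1.1531]
Step 43: x=[0.6795] v=[-1.0331]
Step 44: x=[0.6340] v=[-0.9092]
Step 45: x=[0.5949] v=[-0.7818]
Step 46: x=[0.5623] v=[-0.6514]
Step 47: x=[0.5364] v=[-0.5185]
Step 48: x=[0.5172] v=[-0.3836]
Step 49: x=[0.5048] v=[-0.2473]
Step 50: x=[0.4993] v=[-0.1100]
Step 51: x=[0.5007] v=[0.0277]
First v>=0 after going negative at step 51, time=2.5500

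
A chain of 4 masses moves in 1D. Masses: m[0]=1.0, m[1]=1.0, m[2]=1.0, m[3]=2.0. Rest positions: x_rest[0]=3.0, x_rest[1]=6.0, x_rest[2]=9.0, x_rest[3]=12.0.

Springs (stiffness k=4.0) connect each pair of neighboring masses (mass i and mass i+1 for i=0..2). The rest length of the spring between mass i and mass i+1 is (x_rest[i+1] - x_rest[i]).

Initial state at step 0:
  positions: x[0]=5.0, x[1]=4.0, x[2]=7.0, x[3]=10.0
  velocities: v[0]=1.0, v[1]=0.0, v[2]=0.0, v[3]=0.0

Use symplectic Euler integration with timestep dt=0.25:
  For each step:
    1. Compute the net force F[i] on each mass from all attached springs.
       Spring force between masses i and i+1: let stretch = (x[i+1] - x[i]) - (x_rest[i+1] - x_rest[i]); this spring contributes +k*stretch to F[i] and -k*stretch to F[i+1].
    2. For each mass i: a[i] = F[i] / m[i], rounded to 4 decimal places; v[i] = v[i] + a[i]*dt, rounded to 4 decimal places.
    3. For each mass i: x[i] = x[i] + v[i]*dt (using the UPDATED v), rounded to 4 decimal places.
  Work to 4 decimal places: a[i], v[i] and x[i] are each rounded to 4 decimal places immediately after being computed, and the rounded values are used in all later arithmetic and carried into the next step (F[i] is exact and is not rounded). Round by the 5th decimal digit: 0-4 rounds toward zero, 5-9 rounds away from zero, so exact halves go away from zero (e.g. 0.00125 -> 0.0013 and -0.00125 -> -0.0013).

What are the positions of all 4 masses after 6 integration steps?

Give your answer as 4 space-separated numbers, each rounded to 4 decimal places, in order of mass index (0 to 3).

Answer: 1.4033 4.2009 9.5437 11.1761

Derivation:
Step 0: x=[5.0000 4.0000 7.0000 10.0000] v=[1.0000 0.0000 0.0000 0.0000]
Step 1: x=[4.2500 5.0000 7.0000 10.0000] v=[-3.0000 4.0000 0.0000 0.0000]
Step 2: x=[2.9375 6.3125 7.2500 10.0000] v=[-5.2500 5.2500 1.0000 0.0000]
Step 3: x=[1.7188 7.0156 7.9531 10.0313] v=[-4.8750 2.8125 2.8125 0.1250]
Step 4: x=[1.0743 6.6289 8.9414 10.1778] v=[-2.5782 -1.5468 3.9532 0.5859]
Step 5: x=[1.0684 5.4317 9.6607 10.5447] v=[-0.0236 -4.7889 2.8771 1.4677]
Step 6: x=[1.4033 4.2009 9.5437 11.1761] v=[1.3397 -4.9232 -0.4679 2.5257]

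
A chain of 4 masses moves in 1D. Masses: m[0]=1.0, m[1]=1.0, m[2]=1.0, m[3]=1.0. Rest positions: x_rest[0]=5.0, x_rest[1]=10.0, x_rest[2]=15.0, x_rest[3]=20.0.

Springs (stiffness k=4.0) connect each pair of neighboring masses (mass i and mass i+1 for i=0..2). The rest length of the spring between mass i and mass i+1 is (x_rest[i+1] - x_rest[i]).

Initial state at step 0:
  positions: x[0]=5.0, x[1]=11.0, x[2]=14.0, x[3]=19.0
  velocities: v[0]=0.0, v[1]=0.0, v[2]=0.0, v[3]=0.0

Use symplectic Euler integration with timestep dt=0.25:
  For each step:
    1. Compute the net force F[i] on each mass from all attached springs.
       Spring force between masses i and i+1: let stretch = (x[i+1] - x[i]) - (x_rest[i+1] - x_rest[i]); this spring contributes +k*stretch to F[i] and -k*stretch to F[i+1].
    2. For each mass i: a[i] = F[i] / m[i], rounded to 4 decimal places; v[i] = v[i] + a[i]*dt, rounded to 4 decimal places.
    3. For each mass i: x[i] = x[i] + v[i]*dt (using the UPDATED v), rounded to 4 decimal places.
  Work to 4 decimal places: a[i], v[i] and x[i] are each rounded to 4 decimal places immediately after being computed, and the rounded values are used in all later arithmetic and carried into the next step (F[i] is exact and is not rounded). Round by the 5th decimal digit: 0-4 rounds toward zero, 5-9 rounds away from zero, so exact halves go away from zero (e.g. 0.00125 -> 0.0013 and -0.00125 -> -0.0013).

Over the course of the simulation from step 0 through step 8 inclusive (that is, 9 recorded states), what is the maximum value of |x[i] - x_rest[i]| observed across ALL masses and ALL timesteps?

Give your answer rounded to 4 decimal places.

Answer: 1.3850

Derivation:
Step 0: x=[5.0000 11.0000 14.0000 19.0000] v=[0.0000 0.0000 0.0000 0.0000]
Step 1: x=[5.2500 10.2500 14.5000 19.0000] v=[1.0000 -3.0000 2.0000 0.0000]
Step 2: x=[5.5000 9.3125 15.0625 19.1250] v=[1.0000 -3.7500 2.2500 0.5000]
Step 3: x=[5.4531 8.8594 15.2031 19.4844] v=[-0.1875 -1.8125 0.5625 1.4375]
Step 4: x=[5.0078 9.1406 14.8281 20.0235] v=[-1.7812 1.1249 -1.4999 2.1562]
Step 5: x=[4.3457 9.8105 14.3301 20.5137] v=[-2.6484 2.6796 -1.9920 1.9608]
Step 6: x=[3.7998 10.2441 14.2481 20.7080] v=[-2.1836 1.7344 -0.3280 0.7772]
Step 7: x=[3.6150 10.0676 14.7801 20.5373] v=[-0.7393 -0.7059 2.1279 -0.6827]
Step 8: x=[3.7933 9.4561 15.5733 20.1773] v=[0.7133 -2.4460 3.1726 -1.4399]
Max displacement = 1.3850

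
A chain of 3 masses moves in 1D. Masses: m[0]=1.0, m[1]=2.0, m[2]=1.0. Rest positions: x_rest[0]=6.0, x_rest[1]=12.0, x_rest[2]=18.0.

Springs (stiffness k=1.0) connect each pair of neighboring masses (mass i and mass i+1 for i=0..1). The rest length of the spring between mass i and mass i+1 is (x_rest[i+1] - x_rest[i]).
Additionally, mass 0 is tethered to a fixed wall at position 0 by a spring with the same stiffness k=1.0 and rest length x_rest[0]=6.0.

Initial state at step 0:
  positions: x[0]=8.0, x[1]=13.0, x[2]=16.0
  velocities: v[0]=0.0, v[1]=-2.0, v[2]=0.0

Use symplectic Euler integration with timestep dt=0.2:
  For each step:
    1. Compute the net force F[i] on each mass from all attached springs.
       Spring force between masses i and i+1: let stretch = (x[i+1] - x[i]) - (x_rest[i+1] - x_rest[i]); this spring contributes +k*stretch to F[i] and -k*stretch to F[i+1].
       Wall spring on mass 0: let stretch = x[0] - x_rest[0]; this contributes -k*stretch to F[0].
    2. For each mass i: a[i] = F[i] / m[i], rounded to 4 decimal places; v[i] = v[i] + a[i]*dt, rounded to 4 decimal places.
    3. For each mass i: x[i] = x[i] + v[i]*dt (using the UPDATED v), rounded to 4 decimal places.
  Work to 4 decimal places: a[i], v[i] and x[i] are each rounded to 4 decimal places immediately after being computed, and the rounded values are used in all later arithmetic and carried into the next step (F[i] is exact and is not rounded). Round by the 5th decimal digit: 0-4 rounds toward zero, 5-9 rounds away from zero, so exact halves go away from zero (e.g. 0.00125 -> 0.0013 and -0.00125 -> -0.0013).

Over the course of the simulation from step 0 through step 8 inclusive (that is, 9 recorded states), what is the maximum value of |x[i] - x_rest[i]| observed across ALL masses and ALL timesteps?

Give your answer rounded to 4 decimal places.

Step 0: x=[8.0000 13.0000 16.0000] v=[0.0000 -2.0000 0.0000]
Step 1: x=[7.8800 12.5600 16.1200] v=[-0.6000 -2.2000 0.6000]
Step 2: x=[7.6320 12.0976 16.3376] v=[-1.2400 -2.3120 1.0880]
Step 3: x=[7.2573 11.6307 16.6256] v=[-1.8733 -2.3346 1.4400]
Step 4: x=[6.7673 11.1762 16.9538] v=[-2.4501 -2.2724 1.6410]
Step 5: x=[6.1829 10.7491 17.2909] v=[-2.9218 -2.1355 1.6855]
Step 6: x=[5.5339 10.3615 17.6063] v=[-3.2451 -1.9379 1.5771]
Step 7: x=[4.8566 10.0223 17.8719] v=[-3.3864 -1.6962 1.3281]
Step 8: x=[4.1917 9.7367 18.0635] v=[-3.3246 -1.4278 0.9582]
Max displacement = 2.2633

Answer: 2.2633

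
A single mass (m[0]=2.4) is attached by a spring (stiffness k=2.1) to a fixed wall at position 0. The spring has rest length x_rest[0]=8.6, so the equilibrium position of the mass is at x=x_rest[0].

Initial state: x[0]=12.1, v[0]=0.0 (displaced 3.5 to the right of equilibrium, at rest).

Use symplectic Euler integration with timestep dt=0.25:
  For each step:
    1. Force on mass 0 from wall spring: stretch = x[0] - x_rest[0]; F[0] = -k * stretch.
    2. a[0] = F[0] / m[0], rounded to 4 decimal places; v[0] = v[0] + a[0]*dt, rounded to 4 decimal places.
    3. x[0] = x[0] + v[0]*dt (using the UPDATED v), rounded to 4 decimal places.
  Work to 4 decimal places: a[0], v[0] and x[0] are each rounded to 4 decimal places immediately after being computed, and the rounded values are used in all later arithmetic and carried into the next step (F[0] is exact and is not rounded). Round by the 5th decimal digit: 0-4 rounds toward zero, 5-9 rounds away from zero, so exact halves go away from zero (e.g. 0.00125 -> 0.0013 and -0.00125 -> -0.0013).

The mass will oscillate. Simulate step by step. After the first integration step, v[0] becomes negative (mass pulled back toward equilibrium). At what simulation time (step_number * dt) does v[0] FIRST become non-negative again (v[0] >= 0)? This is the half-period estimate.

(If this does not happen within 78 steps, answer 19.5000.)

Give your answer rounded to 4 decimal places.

Answer: 3.5000

Derivation:
Step 0: x=[12.1000] v=[0.0000]
Step 1: x=[11.9086] v=[-0.7656]
Step 2: x=[11.5363] v=[-1.4894]
Step 3: x=[11.0034] v=[-2.1317]
Step 4: x=[10.3390] v=[-2.6575]
Step 5: x=[9.5795] v=[-3.0379]
Step 6: x=[8.7665] v=[-3.2522]
Step 7: x=[7.9444] v=[-3.2886]
Step 8: x=[7.1581] v=[-3.1452]
Step 9: x=[6.4507] v=[-2.8298]
Step 10: x=[5.8608] v=[-2.3597]
Step 11: x=[5.4207] v=[-1.7605]
Step 12: x=[5.1545] v=[-1.0650]
Step 13: x=[5.0767] v=[-0.3113]
Step 14: x=[5.1916] v=[0.4594]
First v>=0 after going negative at step 14, time=3.5000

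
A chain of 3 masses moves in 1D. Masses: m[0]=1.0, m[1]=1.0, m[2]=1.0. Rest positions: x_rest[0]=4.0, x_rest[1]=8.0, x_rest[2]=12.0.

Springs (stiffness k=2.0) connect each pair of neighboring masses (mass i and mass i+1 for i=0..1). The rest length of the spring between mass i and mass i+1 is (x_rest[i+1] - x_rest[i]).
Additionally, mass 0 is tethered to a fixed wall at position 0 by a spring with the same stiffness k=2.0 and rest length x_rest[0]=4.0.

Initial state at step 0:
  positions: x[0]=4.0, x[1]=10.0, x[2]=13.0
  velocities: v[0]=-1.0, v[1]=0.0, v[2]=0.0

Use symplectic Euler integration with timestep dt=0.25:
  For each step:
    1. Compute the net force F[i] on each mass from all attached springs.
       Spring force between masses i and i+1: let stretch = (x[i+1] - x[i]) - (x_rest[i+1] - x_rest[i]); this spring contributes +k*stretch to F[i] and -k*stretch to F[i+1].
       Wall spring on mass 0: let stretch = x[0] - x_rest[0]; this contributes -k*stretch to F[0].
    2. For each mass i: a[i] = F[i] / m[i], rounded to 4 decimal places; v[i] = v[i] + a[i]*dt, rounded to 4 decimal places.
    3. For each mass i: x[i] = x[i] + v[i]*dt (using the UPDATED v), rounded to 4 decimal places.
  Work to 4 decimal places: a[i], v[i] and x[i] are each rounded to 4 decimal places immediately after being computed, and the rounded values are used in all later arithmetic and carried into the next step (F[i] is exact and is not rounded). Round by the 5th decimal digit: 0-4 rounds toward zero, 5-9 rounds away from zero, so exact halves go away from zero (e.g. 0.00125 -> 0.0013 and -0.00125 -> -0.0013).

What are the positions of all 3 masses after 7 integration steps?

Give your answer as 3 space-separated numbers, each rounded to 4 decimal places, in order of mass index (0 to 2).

Answer: 4.0645 8.0867 12.2608

Derivation:
Step 0: x=[4.0000 10.0000 13.0000] v=[-1.0000 0.0000 0.0000]
Step 1: x=[4.0000 9.6250 13.1250] v=[0.0000 -1.5000 0.5000]
Step 2: x=[4.2031 8.9844 13.3125] v=[0.8125 -2.5625 0.7500]
Step 3: x=[4.4785 8.2871 13.4590] v=[1.1016 -2.7891 0.5860]
Step 4: x=[4.6702 7.7602 13.4590] v=[0.7667 -2.1075 0.0001]
Step 5: x=[4.6644 7.5594 13.2467] v=[-0.0234 -0.8031 -0.8493]
Step 6: x=[4.4374 7.7077 12.8235] v=[-0.9081 0.5931 -1.6930]
Step 7: x=[4.0645 8.0867 12.2608] v=[-1.4917 1.5159 -2.2509]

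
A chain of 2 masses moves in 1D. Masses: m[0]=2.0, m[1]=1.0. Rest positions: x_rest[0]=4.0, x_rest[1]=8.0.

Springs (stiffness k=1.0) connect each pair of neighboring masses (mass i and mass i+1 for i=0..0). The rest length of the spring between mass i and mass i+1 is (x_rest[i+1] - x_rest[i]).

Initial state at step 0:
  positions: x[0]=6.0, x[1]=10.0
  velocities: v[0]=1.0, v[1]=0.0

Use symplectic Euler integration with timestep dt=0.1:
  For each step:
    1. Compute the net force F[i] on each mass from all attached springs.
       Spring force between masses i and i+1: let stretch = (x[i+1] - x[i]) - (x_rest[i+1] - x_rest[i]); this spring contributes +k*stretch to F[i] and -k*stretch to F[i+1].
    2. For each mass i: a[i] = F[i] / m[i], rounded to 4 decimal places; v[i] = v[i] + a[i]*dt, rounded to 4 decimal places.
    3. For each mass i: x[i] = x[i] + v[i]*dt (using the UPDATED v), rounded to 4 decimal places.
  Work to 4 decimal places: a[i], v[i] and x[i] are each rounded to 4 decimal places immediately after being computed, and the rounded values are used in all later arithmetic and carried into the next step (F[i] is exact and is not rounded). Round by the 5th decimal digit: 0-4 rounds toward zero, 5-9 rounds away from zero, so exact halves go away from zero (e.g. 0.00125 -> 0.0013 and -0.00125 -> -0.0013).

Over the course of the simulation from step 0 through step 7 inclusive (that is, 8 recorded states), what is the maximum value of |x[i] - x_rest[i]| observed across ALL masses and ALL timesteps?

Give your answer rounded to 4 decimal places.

Step 0: x=[6.0000 10.0000] v=[1.0000 0.0000]
Step 1: x=[6.1000 10.0000] v=[1.0000 0.0000]
Step 2: x=[6.1995 10.0010] v=[0.9950 0.0100]
Step 3: x=[6.2980 10.0040] v=[0.9851 0.0299]
Step 4: x=[6.3950 10.0099] v=[0.9704 0.0593]
Step 5: x=[6.4901 10.0197] v=[0.9511 0.0978]
Step 6: x=[6.5829 10.0342] v=[0.9276 0.1448]
Step 7: x=[6.6729 10.0542] v=[0.9002 0.1997]
Max displacement = 2.6729

Answer: 2.6729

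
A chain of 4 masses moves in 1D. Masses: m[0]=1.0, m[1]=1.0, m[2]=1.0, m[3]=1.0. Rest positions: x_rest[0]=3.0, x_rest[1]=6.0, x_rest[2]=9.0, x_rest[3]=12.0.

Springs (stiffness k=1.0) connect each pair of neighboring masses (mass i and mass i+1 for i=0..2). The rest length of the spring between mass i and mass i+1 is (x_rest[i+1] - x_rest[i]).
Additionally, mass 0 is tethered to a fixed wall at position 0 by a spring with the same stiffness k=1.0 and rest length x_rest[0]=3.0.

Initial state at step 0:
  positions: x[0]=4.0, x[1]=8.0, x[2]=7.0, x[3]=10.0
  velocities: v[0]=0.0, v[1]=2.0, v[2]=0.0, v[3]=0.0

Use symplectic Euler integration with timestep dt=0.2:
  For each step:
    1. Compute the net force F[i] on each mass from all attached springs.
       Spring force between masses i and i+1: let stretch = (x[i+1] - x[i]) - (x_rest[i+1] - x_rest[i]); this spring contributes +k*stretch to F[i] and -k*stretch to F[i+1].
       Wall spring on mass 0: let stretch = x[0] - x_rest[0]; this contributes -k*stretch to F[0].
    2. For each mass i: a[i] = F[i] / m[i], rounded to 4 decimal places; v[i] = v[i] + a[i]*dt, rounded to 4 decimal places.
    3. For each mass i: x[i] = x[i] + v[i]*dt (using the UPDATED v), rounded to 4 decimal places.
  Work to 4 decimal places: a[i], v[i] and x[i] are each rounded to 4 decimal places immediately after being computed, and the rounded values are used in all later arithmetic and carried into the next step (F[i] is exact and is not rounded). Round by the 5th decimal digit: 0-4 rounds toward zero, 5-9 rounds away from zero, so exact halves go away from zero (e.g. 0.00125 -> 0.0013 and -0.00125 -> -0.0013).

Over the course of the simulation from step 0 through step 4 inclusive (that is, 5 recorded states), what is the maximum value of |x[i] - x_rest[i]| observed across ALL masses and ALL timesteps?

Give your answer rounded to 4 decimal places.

Step 0: x=[4.0000 8.0000 7.0000 10.0000] v=[0.0000 2.0000 0.0000 0.0000]
Step 1: x=[4.0000 8.2000 7.1600 10.0000] v=[0.0000 1.0000 0.8000 0.0000]
Step 2: x=[4.0080 8.1904 7.4752 10.0064] v=[0.0400 -0.0480 1.5760 0.0320]
Step 3: x=[4.0230 7.9849 7.9203 10.0316] v=[0.0749 -1.0275 2.2253 0.1258]
Step 4: x=[4.0355 7.6183 8.4524 10.0923] v=[0.0627 -1.8328 2.6605 0.3035]
Max displacement = 2.2000

Answer: 2.2000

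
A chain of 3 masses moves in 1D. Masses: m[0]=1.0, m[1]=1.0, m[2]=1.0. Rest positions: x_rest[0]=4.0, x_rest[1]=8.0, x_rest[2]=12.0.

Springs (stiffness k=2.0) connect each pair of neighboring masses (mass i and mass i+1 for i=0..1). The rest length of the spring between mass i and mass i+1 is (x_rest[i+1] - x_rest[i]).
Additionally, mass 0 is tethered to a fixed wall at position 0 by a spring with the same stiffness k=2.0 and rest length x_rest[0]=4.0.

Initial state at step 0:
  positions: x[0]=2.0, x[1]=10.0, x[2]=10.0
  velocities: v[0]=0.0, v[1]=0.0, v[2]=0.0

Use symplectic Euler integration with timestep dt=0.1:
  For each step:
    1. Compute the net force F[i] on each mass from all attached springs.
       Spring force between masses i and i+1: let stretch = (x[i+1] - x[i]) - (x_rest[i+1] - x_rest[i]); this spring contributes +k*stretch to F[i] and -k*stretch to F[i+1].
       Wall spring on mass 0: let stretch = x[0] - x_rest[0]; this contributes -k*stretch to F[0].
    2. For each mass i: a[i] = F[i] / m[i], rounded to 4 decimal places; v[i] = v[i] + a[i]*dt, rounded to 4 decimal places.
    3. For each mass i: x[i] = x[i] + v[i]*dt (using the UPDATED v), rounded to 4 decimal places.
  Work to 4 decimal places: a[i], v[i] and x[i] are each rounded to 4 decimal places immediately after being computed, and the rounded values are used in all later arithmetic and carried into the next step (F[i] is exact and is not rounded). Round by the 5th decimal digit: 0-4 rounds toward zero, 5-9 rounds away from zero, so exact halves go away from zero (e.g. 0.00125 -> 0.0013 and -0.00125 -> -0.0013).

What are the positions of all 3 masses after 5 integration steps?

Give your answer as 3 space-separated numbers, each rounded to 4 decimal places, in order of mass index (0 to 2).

Step 0: x=[2.0000 10.0000 10.0000] v=[0.0000 0.0000 0.0000]
Step 1: x=[2.1200 9.8400 10.0800] v=[1.2000 -1.6000 0.8000]
Step 2: x=[2.3520 9.5304 10.2352] v=[2.3200 -3.0960 1.5520]
Step 3: x=[2.6805 9.0913 10.4563] v=[3.2853 -4.3907 2.2110]
Step 4: x=[3.0836 8.5513 10.7301] v=[4.0314 -5.3999 2.7380]
Step 5: x=[3.5344 7.9455 11.0403] v=[4.5082 -6.0577 3.1022]

Answer: 3.5344 7.9455 11.0403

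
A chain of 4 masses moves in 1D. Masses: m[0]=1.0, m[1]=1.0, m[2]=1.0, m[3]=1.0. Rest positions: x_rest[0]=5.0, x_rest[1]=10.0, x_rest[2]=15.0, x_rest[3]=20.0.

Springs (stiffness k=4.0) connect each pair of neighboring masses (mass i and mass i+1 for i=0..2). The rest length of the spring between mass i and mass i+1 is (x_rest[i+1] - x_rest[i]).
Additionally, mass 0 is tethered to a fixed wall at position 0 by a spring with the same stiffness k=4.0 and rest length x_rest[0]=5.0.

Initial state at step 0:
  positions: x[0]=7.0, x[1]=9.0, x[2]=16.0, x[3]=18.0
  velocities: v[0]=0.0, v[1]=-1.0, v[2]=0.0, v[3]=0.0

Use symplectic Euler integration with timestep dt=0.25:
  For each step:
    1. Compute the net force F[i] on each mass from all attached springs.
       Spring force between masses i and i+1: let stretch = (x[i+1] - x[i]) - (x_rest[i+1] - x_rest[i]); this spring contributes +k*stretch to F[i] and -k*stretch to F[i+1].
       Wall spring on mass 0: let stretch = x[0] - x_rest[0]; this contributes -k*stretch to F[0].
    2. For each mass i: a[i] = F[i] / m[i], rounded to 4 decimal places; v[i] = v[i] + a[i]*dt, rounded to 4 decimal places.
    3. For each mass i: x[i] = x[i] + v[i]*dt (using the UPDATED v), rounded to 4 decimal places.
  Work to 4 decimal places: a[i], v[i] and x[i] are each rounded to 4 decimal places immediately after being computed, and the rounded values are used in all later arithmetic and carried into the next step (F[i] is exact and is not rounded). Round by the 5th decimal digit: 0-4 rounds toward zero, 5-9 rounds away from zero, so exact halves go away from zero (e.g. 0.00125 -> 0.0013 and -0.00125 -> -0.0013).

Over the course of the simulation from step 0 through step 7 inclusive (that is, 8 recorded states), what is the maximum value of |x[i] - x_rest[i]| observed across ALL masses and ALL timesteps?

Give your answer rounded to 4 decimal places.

Answer: 3.2287

Derivation:
Step 0: x=[7.0000 9.0000 16.0000 18.0000] v=[0.0000 -1.0000 0.0000 0.0000]
Step 1: x=[5.7500 10.0000 14.7500 18.7500] v=[-5.0000 4.0000 -5.0000 3.0000]
Step 2: x=[4.1250 11.1250 13.3125 19.7500] v=[-6.5000 4.5000 -5.7500 4.0000]
Step 3: x=[3.2188 11.0469 12.9375 20.3906] v=[-3.6250 -0.3125 -1.5000 2.5625]
Step 4: x=[3.4649 9.4844 13.9531 20.4180] v=[0.9843 -6.2500 4.0625 0.1094]
Step 5: x=[4.3496 7.5342 15.4678 20.0791] v=[3.5389 -7.8008 6.0587 -1.3555]
Step 6: x=[4.9431 6.7713 16.1519 19.8374] v=[2.3739 -3.0518 2.7364 -0.9668]
Step 7: x=[4.7579 7.8965 15.4122 19.9243] v=[-0.7410 4.5006 -2.9587 0.3477]
Max displacement = 3.2287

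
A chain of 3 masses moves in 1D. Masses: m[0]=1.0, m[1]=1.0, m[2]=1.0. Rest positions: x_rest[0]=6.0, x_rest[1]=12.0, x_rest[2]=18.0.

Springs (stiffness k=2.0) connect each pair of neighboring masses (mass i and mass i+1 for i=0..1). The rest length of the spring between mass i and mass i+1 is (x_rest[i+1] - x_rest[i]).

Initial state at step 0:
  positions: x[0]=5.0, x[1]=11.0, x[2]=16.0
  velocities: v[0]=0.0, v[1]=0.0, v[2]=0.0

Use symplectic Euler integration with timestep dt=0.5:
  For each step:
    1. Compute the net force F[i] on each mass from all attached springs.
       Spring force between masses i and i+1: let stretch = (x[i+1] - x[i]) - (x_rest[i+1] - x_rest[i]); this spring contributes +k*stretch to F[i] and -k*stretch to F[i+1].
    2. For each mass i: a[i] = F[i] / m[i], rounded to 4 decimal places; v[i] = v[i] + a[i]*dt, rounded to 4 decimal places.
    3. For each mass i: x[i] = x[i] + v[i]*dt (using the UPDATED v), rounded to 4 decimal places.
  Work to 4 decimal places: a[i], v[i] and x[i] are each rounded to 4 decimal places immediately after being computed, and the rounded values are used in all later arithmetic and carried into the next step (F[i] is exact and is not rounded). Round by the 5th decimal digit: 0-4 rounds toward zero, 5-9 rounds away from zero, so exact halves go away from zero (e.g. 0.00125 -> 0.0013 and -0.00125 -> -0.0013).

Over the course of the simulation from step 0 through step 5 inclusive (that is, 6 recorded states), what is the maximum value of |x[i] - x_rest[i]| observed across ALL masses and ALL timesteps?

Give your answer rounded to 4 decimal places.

Step 0: x=[5.0000 11.0000 16.0000] v=[0.0000 0.0000 0.0000]
Step 1: x=[5.0000 10.5000 16.5000] v=[0.0000 -1.0000 1.0000]
Step 2: x=[4.7500 10.2500 17.0000] v=[-0.5000 -0.5000 1.0000]
Step 3: x=[4.2500 10.6250 17.1250] v=[-1.0000 0.7500 0.2500]
Step 4: x=[3.9375 11.0625 17.0000] v=[-0.6250 0.8750 -0.2500]
Step 5: x=[4.1875 10.9063 16.9063] v=[0.5000 -0.3125 -0.1875]
Max displacement = 2.0625

Answer: 2.0625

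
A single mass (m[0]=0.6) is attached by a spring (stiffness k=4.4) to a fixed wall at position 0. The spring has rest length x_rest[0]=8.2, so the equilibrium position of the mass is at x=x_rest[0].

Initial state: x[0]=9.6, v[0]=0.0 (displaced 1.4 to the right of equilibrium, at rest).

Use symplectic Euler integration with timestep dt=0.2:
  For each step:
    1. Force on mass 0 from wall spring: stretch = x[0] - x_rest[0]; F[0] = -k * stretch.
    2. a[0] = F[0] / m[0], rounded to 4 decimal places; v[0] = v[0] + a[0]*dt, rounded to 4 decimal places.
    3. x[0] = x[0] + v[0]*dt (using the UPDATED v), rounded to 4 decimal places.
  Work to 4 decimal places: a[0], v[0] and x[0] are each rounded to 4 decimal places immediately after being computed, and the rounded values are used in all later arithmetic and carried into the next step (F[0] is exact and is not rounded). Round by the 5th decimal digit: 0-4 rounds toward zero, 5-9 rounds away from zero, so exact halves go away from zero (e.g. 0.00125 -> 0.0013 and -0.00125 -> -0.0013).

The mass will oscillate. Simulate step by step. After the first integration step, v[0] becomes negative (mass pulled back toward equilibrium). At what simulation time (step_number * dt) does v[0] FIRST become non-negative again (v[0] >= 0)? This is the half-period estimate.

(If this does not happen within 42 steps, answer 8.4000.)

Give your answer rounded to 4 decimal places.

Answer: 1.2000

Derivation:
Step 0: x=[9.6000] v=[0.0000]
Step 1: x=[9.1893] v=[-2.0533]
Step 2: x=[8.4884] v=[-3.5043]
Step 3: x=[7.7029] v=[-3.9273]
Step 4: x=[7.0633] v=[-3.1982]
Step 5: x=[6.7571] v=[-1.5310]
Step 6: x=[6.8742] v=[0.5853]
First v>=0 after going negative at step 6, time=1.2000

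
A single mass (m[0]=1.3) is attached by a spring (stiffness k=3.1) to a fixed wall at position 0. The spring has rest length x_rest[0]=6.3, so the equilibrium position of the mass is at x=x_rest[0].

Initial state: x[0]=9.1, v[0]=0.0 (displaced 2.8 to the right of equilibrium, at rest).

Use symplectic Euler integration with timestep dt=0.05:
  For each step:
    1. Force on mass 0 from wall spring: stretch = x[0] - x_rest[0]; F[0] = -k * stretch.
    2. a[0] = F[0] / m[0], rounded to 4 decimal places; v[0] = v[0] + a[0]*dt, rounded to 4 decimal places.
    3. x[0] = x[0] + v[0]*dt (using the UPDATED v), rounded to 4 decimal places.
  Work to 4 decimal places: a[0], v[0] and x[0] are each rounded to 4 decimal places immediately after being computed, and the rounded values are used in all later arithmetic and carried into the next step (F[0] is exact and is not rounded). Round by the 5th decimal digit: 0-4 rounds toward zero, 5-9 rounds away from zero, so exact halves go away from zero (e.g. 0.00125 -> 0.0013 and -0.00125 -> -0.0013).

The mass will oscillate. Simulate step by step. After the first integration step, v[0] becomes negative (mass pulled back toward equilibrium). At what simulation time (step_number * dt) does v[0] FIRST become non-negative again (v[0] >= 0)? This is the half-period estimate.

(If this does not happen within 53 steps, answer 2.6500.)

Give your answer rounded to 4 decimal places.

Step 0: x=[9.1000] v=[0.0000]
Step 1: x=[9.0833] v=[-0.3338]
Step 2: x=[9.0500] v=[-0.6657]
Step 3: x=[9.0003] v=[-0.9936]
Step 4: x=[8.9345] v=[-1.3156]
Step 5: x=[8.8530] v=[-1.6297]
Step 6: x=[8.7563] v=[-1.9341]
Step 7: x=[8.6450] v=[-2.2270]
Step 8: x=[8.5197] v=[-2.5066]
Step 9: x=[8.3811] v=[-2.7713]
Step 10: x=[8.2301] v=[-3.0194]
Step 11: x=[8.0676] v=[-3.2495]
Step 12: x=[7.8946] v=[-3.4603]
Step 13: x=[7.7121] v=[-3.6504]
Step 14: x=[7.5212] v=[-3.8188]
Step 15: x=[7.3230] v=[-3.9644]
Step 16: x=[7.1187] v=[-4.0864]
Step 17: x=[6.9095] v=[-4.1840]
Step 18: x=[6.6967] v=[-4.2567]
Step 19: x=[6.4815] v=[-4.3040]
Step 20: x=[6.2652] v=[-4.3256]
Step 21: x=[6.0491] v=[-4.3215]
Step 22: x=[5.8345] v=[-4.2916]
Step 23: x=[5.6227] v=[-4.2361]
Step 24: x=[5.4149] v=[-4.1553]
Step 25: x=[5.2124] v=[-4.0498]
Step 26: x=[5.0164] v=[-3.9201]
Step 27: x=[4.8280] v=[-3.7671]
Step 28: x=[4.6484] v=[-3.5916]
Step 29: x=[4.4787] v=[-3.3947]
Step 30: x=[4.3198] v=[-3.1775]
Step 31: x=[4.1727] v=[-2.9414]
Step 32: x=[4.0383] v=[-2.6878]
Step 33: x=[3.9174] v=[-2.4181]
Step 34: x=[3.8107] v=[-2.1340]
Step 35: x=[3.7188] v=[-1.8372]
Step 36: x=[3.6423] v=[-1.5294]
Step 37: x=[3.5817] v=[-1.2125]
Step 38: x=[3.5373] v=[-0.8884]
Step 39: x=[3.5094] v=[-0.5590]
Step 40: x=[3.4981] v=[-0.2263]
Step 41: x=[3.5035] v=[0.1078]
First v>=0 after going negative at step 41, time=2.0500

Answer: 2.0500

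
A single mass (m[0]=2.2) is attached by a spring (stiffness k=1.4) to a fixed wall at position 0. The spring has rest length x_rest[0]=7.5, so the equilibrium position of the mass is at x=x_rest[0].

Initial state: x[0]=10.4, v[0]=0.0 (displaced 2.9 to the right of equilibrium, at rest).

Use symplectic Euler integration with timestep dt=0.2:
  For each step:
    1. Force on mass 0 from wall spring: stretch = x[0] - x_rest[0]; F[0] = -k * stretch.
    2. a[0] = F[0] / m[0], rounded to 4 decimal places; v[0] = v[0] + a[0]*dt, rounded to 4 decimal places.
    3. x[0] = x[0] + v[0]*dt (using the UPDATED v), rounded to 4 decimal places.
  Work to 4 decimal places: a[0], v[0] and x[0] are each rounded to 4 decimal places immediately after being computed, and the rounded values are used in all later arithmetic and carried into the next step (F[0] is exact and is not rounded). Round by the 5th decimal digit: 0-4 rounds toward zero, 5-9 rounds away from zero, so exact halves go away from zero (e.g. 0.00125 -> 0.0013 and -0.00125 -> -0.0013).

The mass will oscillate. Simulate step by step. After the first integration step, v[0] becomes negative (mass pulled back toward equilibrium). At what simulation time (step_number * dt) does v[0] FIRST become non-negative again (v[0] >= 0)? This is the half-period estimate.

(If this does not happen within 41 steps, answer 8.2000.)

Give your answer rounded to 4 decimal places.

Step 0: x=[10.4000] v=[0.0000]
Step 1: x=[10.3262] v=[-0.3691]
Step 2: x=[10.1804] v=[-0.7288]
Step 3: x=[9.9664] v=[-1.0699]
Step 4: x=[9.6896] v=[-1.3838]
Step 5: x=[9.3571] v=[-1.6625]
Step 6: x=[8.9773] v=[-1.8989]
Step 7: x=[8.5599] v=[-2.0869]
Step 8: x=[8.1155] v=[-2.2218]
Step 9: x=[7.6555] v=[-2.3001]
Step 10: x=[7.1915] v=[-2.3199]
Step 11: x=[6.7354] v=[-2.2806]
Step 12: x=[6.2987] v=[-2.1833]
Step 13: x=[5.8926] v=[-2.0304]
Step 14: x=[5.5274] v=[-1.8258]
Step 15: x=[5.2125] v=[-1.5747]
Step 16: x=[4.9558] v=[-1.2836]
Step 17: x=[4.7638] v=[-0.9598]
Step 18: x=[4.6415] v=[-0.6116]
Step 19: x=[4.5919] v=[-0.2478]
Step 20: x=[4.6164] v=[0.1223]
First v>=0 after going negative at step 20, time=4.0000

Answer: 4.0000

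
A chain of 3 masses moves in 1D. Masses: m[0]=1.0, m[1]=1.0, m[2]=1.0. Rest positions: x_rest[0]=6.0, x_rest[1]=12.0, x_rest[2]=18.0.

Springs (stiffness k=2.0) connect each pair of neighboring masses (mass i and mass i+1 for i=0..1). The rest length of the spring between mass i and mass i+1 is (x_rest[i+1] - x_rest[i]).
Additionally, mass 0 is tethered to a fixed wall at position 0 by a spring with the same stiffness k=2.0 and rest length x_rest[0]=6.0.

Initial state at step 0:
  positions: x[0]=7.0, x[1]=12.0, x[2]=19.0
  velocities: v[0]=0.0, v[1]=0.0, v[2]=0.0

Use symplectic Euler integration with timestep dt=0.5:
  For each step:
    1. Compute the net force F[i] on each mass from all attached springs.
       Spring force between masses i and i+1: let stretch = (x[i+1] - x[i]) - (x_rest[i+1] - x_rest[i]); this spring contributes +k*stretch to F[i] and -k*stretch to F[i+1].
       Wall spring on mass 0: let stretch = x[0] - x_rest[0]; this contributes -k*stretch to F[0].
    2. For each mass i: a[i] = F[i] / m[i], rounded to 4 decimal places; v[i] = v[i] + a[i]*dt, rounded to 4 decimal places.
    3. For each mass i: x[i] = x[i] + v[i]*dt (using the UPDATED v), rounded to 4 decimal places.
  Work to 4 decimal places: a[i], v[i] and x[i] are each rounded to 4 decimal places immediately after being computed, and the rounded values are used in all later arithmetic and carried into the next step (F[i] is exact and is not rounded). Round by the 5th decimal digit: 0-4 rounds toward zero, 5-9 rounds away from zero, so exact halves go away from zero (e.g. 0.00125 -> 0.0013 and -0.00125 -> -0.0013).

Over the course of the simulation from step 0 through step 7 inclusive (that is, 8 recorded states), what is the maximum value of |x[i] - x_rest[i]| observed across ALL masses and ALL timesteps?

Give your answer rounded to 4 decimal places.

Answer: 1.2500

Derivation:
Step 0: x=[7.0000 12.0000 19.0000] v=[0.0000 0.0000 0.0000]
Step 1: x=[6.0000 13.0000 18.5000] v=[-2.0000 2.0000 -1.0000]
Step 2: x=[5.5000 13.2500 18.2500] v=[-1.0000 0.5000 -0.5000]
Step 3: x=[6.1250 12.1250 18.5000] v=[1.2500 -2.2500 0.5000]
Step 4: x=[6.6875 11.1875 18.5625] v=[1.1250 -1.8750 0.1250]
Step 5: x=[6.1563 11.6875 17.9375] v=[-1.0625 1.0000 -1.2500]
Step 6: x=[5.3125 12.5469 17.1875] v=[-1.6876 1.7188 -1.5000]
Step 7: x=[5.4297 12.1094 17.1172] v=[0.2343 -0.8750 -0.1406]
Max displacement = 1.2500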